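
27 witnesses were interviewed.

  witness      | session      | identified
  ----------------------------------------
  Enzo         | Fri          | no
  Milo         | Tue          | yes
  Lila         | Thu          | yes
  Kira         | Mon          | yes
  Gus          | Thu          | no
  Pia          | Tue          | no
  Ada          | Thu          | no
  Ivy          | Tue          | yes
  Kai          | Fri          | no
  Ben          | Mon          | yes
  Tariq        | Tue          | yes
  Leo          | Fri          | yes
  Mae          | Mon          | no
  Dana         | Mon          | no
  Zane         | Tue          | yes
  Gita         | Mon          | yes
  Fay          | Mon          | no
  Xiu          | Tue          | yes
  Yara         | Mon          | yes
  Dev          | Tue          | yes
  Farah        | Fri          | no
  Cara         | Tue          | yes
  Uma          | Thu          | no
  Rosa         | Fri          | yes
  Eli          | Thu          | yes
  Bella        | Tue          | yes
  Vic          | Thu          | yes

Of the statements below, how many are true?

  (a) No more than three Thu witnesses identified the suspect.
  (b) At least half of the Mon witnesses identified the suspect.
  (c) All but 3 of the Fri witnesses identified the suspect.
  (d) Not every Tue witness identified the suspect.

(a) Thu: |A| = 6, |A ∩ B| = 3; needs |A ∩ B| ≤ 3 — true.
(b) Mon: |A| = 7, |A ∩ B| = 4; needs |A ∩ B| ≥ |A ∖ B| — true.
(c) Fri: |A| = 5, |A ∩ B| = 2; needs |A ∖ B| = 3 — true.
(d) Tue: |A| = 9, |A ∩ B| = 8; needs A ⊄ B (|A ∖ B| ≥ 1) — true.

4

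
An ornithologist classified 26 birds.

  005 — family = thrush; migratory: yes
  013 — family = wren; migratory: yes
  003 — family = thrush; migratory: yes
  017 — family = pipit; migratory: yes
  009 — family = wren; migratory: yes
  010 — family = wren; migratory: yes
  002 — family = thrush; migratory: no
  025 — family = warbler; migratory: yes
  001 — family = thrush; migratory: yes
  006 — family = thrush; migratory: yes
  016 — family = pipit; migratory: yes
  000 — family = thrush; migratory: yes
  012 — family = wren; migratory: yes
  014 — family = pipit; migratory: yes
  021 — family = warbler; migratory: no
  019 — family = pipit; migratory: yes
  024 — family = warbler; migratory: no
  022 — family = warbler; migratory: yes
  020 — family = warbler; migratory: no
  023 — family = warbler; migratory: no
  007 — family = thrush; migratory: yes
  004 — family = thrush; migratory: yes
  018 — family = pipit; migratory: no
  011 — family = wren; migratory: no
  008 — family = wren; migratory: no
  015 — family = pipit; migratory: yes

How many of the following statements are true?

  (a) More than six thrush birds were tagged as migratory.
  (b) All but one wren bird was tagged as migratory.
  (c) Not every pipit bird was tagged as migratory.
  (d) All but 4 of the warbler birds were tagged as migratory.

3

(a) thrush: |A| = 8, |A ∩ B| = 7; needs |A ∩ B| > 6 — true.
(b) wren: |A| = 6, |A ∩ B| = 4; needs |A ∖ B| = 1 — false.
(c) pipit: |A| = 6, |A ∩ B| = 5; needs A ⊄ B (|A ∖ B| ≥ 1) — true.
(d) warbler: |A| = 6, |A ∩ B| = 2; needs |A ∖ B| = 4 — true.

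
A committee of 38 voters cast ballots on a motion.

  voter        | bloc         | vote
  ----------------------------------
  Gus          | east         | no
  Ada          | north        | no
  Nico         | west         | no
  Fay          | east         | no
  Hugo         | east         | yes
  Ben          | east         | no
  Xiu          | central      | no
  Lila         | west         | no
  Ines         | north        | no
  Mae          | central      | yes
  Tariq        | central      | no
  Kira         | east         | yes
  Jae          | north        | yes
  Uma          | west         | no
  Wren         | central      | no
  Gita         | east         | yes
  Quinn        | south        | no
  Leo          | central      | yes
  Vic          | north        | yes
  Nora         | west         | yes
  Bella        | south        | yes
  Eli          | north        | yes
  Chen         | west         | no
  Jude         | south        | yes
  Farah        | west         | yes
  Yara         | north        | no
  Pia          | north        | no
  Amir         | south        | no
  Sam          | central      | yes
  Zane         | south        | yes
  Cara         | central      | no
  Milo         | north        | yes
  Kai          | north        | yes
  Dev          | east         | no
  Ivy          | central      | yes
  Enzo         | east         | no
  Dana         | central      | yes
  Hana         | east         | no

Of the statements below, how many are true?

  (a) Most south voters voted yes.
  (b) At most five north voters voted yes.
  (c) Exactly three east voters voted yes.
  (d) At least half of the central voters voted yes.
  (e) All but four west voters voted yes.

5

(a) south: |A| = 5, |A ∩ B| = 3; needs |A ∩ B| > |A ∖ B| — true.
(b) north: |A| = 9, |A ∩ B| = 5; needs |A ∩ B| ≤ 5 — true.
(c) east: |A| = 9, |A ∩ B| = 3; needs |A ∩ B| = 3 — true.
(d) central: |A| = 9, |A ∩ B| = 5; needs |A ∩ B| ≥ |A ∖ B| — true.
(e) west: |A| = 6, |A ∩ B| = 2; needs |A ∖ B| = 4 — true.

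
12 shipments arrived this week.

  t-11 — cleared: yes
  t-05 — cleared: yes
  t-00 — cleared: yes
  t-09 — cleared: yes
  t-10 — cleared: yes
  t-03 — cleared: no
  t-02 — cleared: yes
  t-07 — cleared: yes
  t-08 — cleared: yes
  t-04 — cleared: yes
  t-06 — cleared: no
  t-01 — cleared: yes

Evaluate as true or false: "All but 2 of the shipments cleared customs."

True

'All but 2 of the shipments cleared customs' holds iff |A ∖ B| = 2.
A (the restrictor) = {t-11, t-05, t-00, t-09, t-10, t-03, t-02, t-07, t-08, t-04, t-06, t-01}, |A| = 12.
A ∖ B = {t-03, t-06}, so |A ∖ B| = 2.
|A ∖ B| = 2, so the statement is true.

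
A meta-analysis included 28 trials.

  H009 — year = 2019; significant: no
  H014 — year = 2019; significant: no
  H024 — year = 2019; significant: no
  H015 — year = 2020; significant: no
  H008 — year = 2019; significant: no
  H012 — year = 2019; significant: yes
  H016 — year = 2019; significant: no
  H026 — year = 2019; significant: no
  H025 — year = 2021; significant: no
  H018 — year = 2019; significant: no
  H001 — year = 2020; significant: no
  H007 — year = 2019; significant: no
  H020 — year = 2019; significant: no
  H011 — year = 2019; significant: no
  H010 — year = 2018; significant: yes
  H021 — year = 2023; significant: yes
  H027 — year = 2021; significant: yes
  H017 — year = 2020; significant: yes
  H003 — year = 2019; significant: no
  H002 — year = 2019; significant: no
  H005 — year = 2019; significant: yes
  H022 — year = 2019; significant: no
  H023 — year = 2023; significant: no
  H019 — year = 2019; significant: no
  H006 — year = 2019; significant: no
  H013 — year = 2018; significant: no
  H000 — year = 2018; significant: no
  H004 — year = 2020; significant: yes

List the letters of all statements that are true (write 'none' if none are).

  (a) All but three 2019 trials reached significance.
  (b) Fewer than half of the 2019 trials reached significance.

(b)

|A| = 17, |A ∩ B| = 2, |A ∖ B| = 15.
(a) |A ∖ B| = 3: fails.
(b) |A ∩ B| < |A ∖ B|: holds.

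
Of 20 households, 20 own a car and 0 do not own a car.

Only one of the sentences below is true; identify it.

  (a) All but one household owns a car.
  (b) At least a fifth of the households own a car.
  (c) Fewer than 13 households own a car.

|A| = 20, |A ∩ B| = 20, |A ∖ B| = 0.
(a) requires |A ∖ B| = 1: false.
(b) requires |A ∩ B| / |A| ≥ 1/5: true.
(c) requires |A ∩ B| < 13: false.

(b)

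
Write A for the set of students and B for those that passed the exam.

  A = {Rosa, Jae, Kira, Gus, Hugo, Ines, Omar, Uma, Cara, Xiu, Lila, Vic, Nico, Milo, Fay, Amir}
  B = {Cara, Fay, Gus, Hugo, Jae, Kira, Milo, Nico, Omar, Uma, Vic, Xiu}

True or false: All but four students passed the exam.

Truth condition: |A ∖ B| = 4.
|A| = 16, |A ∩ B| = 12, |A ∖ B| = 4.
|A ∖ B| = 4, so the statement is true.

True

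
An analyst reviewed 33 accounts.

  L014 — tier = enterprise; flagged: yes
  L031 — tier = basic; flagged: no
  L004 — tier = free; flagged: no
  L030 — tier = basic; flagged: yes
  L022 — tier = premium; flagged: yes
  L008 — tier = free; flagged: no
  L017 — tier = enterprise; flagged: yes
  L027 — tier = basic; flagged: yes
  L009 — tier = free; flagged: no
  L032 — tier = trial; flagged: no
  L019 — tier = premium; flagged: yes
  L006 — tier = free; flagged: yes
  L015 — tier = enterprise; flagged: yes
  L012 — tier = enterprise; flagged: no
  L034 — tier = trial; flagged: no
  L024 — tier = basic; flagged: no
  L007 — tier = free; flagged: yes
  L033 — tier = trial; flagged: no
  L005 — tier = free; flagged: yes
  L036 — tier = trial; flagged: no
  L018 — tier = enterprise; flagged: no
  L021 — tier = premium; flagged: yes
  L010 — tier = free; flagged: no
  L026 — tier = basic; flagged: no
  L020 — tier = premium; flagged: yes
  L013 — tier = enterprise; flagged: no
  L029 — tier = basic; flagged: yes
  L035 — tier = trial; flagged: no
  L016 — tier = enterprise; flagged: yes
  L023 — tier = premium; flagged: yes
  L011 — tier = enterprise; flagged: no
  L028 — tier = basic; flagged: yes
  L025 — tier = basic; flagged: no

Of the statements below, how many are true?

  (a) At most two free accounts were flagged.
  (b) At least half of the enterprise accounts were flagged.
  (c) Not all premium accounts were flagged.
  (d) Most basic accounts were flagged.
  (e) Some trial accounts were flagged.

(a) free: |A| = 7, |A ∩ B| = 3; needs |A ∩ B| ≤ 2 — false.
(b) enterprise: |A| = 8, |A ∩ B| = 4; needs |A ∩ B| ≥ |A ∖ B| — true.
(c) premium: |A| = 5, |A ∩ B| = 5; needs A ⊄ B (|A ∖ B| ≥ 1) — false.
(d) basic: |A| = 8, |A ∩ B| = 4; needs |A ∩ B| > |A ∖ B| — false.
(e) trial: |A| = 5, |A ∩ B| = 0; needs A ∩ B ≠ ∅ (|A ∩ B| ≥ 1) — false.

1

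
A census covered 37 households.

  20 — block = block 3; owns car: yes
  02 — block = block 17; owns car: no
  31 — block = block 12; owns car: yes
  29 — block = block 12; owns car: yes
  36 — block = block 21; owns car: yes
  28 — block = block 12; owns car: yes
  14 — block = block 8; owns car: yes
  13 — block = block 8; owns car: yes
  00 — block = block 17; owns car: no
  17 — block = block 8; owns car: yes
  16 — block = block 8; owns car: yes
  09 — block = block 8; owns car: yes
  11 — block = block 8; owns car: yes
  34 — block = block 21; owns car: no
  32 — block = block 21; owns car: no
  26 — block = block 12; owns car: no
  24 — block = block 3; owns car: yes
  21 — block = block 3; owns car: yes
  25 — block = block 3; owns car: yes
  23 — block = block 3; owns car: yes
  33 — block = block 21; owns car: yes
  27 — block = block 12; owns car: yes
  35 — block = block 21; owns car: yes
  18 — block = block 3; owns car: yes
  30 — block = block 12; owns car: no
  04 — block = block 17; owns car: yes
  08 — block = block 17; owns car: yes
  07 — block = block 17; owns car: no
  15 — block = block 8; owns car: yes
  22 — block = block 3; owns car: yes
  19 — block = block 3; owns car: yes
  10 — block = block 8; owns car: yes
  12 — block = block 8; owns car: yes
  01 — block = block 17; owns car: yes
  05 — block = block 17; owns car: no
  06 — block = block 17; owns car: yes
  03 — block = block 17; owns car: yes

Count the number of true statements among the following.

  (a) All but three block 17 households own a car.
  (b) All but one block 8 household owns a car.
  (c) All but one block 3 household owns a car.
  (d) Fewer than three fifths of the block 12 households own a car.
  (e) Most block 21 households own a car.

1

(a) block 17: |A| = 9, |A ∩ B| = 5; needs |A ∖ B| = 3 — false.
(b) block 8: |A| = 9, |A ∩ B| = 9; needs |A ∖ B| = 1 — false.
(c) block 3: |A| = 8, |A ∩ B| = 8; needs |A ∖ B| = 1 — false.
(d) block 12: |A| = 6, |A ∩ B| = 4; needs |A ∩ B| / |A| < 3/5 — false.
(e) block 21: |A| = 5, |A ∩ B| = 3; needs |A ∩ B| > |A ∖ B| — true.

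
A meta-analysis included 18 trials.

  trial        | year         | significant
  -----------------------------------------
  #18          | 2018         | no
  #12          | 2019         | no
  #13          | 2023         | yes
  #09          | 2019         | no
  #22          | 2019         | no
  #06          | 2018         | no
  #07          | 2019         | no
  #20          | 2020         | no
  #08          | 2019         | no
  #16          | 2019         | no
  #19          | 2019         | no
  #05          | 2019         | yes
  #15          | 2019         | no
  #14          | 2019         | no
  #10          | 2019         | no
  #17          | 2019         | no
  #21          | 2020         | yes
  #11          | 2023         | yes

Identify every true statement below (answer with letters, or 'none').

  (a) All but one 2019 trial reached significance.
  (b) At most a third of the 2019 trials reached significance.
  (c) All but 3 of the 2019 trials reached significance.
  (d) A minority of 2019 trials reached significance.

|A| = 12, |A ∩ B| = 1, |A ∖ B| = 11.
(a) |A ∖ B| = 1: fails.
(b) |A ∩ B| / |A| ≤ 1/3: holds.
(c) |A ∖ B| = 3: fails.
(d) |A ∩ B| < |A ∖ B|: holds.

(b), (d)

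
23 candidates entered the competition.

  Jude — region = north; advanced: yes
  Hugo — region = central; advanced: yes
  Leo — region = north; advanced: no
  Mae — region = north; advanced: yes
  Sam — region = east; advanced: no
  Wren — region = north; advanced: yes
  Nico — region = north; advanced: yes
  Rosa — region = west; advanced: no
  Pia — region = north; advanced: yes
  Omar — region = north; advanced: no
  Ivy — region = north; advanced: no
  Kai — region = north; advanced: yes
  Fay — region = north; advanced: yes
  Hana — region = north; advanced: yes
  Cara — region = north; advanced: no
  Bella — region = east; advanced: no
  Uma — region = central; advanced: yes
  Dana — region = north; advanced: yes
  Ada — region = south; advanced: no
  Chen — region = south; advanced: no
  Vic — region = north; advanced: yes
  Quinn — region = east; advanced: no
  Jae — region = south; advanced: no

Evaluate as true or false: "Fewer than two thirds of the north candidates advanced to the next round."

The determiner here denotes the relation: |A ∩ B| / |A| < 2/3.
A (the restrictor) = {Jude, Leo, Mae, Wren, Nico, Pia, Omar, Ivy, Kai, Fay, Hana, Cara, Dana, Vic}, |A| = 14.
A ∩ B = {Jude, Mae, Wren, Nico, Pia, Kai, Fay, Hana, Dana, Vic}, so |A ∩ B| = 10.
A ∖ B = {Leo, Omar, Ivy, Cara}, so |A ∖ B| = 4.
|A ∩ B|/|A| = 10/14, so the statement is false.

False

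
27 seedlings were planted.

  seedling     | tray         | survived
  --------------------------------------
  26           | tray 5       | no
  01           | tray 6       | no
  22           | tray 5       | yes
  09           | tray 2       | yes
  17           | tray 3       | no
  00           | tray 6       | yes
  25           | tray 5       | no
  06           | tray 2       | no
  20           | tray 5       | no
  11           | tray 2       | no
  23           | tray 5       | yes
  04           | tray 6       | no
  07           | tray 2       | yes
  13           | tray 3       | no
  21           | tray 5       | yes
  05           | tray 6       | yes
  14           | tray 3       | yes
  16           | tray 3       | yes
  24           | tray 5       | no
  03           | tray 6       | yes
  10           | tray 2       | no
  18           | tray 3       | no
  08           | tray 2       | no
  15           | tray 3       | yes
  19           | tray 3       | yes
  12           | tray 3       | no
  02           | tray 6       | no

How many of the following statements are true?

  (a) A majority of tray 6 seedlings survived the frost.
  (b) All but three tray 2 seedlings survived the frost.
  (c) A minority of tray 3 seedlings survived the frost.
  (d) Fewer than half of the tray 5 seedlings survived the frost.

(a) tray 6: |A| = 6, |A ∩ B| = 3; needs |A ∩ B| > |A ∖ B| — false.
(b) tray 2: |A| = 6, |A ∩ B| = 2; needs |A ∖ B| = 3 — false.
(c) tray 3: |A| = 8, |A ∩ B| = 4; needs |A ∩ B| < |A ∖ B| — false.
(d) tray 5: |A| = 7, |A ∩ B| = 3; needs |A ∩ B| < |A ∖ B| — true.

1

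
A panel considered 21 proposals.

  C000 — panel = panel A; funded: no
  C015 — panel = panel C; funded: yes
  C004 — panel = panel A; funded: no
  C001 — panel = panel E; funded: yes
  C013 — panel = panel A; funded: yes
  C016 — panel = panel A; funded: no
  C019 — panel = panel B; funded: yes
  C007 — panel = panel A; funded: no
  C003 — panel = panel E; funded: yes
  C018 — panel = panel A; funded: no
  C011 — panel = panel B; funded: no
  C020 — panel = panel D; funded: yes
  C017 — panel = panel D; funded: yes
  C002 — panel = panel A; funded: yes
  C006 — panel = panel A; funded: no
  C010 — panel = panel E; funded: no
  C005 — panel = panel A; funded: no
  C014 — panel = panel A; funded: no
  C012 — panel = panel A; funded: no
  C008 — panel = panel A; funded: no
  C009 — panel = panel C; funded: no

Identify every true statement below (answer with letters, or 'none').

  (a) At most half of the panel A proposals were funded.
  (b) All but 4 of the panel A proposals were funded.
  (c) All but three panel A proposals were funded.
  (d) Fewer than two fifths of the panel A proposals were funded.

(a), (d)

|A| = 12, |A ∩ B| = 2, |A ∖ B| = 10.
(a) |A ∩ B| ≤ |A ∖ B|: holds.
(b) |A ∖ B| = 4: fails.
(c) |A ∖ B| = 3: fails.
(d) |A ∩ B| / |A| < 2/5: holds.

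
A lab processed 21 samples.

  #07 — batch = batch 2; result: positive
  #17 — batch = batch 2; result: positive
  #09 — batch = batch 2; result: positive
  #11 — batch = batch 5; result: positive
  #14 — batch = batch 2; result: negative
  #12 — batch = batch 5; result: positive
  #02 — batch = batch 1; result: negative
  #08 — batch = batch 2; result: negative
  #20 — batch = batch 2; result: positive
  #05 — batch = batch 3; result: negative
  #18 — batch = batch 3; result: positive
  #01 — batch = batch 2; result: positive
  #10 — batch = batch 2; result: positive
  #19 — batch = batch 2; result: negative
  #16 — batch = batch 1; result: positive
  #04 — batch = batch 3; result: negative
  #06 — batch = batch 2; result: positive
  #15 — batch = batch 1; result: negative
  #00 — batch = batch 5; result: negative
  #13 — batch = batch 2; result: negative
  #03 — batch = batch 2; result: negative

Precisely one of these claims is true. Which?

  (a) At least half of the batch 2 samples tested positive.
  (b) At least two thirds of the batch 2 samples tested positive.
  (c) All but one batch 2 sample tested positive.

|A| = 12, |A ∩ B| = 7, |A ∖ B| = 5.
(a) requires |A ∩ B| ≥ |A ∖ B|: true.
(b) requires |A ∩ B| / |A| ≥ 2/3: false.
(c) requires |A ∖ B| = 1: false.

(a)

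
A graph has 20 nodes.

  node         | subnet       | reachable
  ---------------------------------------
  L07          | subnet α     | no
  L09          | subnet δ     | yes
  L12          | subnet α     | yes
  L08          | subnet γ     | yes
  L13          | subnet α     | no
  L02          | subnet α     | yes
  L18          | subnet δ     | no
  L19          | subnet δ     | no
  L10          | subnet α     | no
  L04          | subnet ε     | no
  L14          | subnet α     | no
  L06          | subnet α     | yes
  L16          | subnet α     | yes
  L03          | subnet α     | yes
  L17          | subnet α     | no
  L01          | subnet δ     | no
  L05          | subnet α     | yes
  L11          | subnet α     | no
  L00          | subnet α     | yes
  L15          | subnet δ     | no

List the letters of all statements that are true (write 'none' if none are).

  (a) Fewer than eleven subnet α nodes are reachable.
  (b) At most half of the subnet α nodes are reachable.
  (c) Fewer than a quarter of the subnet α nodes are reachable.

|A| = 13, |A ∩ B| = 7, |A ∖ B| = 6.
(a) |A ∩ B| < 11: holds.
(b) |A ∩ B| ≤ |A ∖ B|: fails.
(c) |A ∩ B| / |A| < 1/4: fails.

(a)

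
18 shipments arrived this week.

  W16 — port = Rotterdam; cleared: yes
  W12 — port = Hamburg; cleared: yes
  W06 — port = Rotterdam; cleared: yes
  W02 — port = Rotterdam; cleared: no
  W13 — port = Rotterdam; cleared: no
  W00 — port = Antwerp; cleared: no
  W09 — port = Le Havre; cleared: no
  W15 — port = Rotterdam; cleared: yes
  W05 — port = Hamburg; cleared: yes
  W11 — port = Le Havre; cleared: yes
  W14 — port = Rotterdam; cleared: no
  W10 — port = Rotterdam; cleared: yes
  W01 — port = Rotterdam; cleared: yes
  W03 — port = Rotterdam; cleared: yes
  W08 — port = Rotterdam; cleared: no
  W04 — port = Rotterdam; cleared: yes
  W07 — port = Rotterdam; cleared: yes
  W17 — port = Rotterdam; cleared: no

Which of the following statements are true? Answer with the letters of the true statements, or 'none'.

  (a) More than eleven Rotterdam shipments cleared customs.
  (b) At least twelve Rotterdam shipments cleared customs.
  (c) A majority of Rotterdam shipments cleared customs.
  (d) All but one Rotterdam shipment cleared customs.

|A| = 13, |A ∩ B| = 8, |A ∖ B| = 5.
(a) |A ∩ B| > 11: fails.
(b) |A ∩ B| ≥ 12: fails.
(c) |A ∩ B| > |A ∖ B|: holds.
(d) |A ∖ B| = 1: fails.

(c)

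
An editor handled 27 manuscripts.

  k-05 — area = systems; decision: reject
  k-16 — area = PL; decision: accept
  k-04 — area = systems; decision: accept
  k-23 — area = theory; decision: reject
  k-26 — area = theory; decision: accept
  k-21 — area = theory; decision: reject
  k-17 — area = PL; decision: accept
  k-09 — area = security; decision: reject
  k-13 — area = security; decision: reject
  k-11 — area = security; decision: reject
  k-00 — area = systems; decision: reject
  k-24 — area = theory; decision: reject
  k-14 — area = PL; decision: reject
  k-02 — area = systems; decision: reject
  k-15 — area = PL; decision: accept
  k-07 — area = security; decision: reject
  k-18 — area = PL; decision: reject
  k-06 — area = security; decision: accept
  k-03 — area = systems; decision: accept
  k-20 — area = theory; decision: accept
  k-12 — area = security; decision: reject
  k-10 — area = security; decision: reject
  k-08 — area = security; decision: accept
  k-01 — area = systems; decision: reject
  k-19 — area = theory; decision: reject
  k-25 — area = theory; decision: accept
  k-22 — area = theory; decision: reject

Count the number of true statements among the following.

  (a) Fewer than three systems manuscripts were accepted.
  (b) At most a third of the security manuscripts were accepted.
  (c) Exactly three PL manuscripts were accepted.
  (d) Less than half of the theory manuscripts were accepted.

4

(a) systems: |A| = 6, |A ∩ B| = 2; needs |A ∩ B| < 3 — true.
(b) security: |A| = 8, |A ∩ B| = 2; needs |A ∩ B| / |A| ≤ 1/3 — true.
(c) PL: |A| = 5, |A ∩ B| = 3; needs |A ∩ B| = 3 — true.
(d) theory: |A| = 8, |A ∩ B| = 3; needs |A ∩ B| < |A ∖ B| — true.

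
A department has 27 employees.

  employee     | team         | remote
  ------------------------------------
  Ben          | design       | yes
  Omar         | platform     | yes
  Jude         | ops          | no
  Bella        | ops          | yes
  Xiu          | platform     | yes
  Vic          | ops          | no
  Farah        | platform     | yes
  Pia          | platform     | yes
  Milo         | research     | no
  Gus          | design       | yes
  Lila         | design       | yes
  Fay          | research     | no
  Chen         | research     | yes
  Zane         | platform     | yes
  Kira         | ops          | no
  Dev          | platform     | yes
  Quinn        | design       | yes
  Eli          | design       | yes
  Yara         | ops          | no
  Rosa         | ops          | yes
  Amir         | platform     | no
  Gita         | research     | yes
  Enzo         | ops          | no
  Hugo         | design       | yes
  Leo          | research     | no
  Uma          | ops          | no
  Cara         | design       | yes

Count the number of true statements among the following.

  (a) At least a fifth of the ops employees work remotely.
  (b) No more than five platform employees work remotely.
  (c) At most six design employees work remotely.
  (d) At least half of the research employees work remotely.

(a) ops: |A| = 8, |A ∩ B| = 2; needs |A ∩ B| / |A| ≥ 1/5 — true.
(b) platform: |A| = 7, |A ∩ B| = 6; needs |A ∩ B| ≤ 5 — false.
(c) design: |A| = 7, |A ∩ B| = 7; needs |A ∩ B| ≤ 6 — false.
(d) research: |A| = 5, |A ∩ B| = 2; needs |A ∩ B| ≥ |A ∖ B| — false.

1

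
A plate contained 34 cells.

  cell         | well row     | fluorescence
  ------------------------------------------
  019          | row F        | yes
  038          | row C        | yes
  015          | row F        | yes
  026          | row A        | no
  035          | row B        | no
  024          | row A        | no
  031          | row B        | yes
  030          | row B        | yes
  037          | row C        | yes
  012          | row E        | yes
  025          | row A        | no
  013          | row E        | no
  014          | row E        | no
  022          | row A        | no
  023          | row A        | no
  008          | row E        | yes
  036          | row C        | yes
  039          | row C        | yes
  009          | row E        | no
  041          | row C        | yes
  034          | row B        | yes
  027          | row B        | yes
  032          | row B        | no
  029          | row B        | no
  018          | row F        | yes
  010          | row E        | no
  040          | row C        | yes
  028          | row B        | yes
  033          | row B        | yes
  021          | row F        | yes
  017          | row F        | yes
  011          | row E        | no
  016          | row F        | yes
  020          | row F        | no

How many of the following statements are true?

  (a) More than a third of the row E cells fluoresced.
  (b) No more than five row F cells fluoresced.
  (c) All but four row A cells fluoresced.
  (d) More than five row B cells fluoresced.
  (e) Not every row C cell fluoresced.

(a) row E: |A| = 7, |A ∩ B| = 2; needs |A ∩ B| / |A| > 1/3 — false.
(b) row F: |A| = 7, |A ∩ B| = 6; needs |A ∩ B| ≤ 5 — false.
(c) row A: |A| = 5, |A ∩ B| = 0; needs |A ∖ B| = 4 — false.
(d) row B: |A| = 9, |A ∩ B| = 6; needs |A ∩ B| > 5 — true.
(e) row C: |A| = 6, |A ∩ B| = 6; needs A ⊄ B (|A ∖ B| ≥ 1) — false.

1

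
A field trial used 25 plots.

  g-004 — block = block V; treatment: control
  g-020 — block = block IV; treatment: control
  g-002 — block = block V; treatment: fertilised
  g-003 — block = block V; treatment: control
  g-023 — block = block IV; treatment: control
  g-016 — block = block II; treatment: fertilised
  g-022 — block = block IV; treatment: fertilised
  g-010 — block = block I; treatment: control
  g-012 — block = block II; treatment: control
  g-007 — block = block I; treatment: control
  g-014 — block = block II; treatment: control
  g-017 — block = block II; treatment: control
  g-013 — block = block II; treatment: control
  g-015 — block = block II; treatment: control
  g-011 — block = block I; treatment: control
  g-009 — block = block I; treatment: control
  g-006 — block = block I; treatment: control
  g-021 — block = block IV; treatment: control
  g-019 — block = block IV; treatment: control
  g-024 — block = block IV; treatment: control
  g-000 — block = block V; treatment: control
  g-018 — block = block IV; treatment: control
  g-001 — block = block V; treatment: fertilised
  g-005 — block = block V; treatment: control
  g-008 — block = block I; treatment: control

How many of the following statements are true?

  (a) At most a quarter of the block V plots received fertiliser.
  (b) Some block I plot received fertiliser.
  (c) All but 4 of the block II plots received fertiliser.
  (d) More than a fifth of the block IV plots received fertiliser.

0

(a) block V: |A| = 6, |A ∩ B| = 2; needs |A ∩ B| / |A| ≤ 1/4 — false.
(b) block I: |A| = 6, |A ∩ B| = 0; needs A ∩ B ≠ ∅ (|A ∩ B| ≥ 1) — false.
(c) block II: |A| = 6, |A ∩ B| = 1; needs |A ∖ B| = 4 — false.
(d) block IV: |A| = 7, |A ∩ B| = 1; needs |A ∩ B| / |A| > 1/5 — false.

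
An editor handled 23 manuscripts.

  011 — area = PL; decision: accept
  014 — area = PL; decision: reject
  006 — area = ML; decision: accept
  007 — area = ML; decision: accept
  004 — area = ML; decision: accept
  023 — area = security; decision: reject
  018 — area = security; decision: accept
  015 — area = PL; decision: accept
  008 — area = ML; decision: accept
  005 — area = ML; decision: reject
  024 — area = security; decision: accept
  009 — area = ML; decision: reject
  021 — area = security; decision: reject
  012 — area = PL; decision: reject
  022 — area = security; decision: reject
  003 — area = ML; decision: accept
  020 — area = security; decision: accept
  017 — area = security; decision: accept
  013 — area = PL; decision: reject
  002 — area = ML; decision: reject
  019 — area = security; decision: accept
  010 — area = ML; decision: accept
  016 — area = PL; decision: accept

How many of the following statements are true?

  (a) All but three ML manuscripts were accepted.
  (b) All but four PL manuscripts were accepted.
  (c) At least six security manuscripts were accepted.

1

(a) ML: |A| = 9, |A ∩ B| = 6; needs |A ∖ B| = 3 — true.
(b) PL: |A| = 6, |A ∩ B| = 3; needs |A ∖ B| = 4 — false.
(c) security: |A| = 8, |A ∩ B| = 5; needs |A ∩ B| ≥ 6 — false.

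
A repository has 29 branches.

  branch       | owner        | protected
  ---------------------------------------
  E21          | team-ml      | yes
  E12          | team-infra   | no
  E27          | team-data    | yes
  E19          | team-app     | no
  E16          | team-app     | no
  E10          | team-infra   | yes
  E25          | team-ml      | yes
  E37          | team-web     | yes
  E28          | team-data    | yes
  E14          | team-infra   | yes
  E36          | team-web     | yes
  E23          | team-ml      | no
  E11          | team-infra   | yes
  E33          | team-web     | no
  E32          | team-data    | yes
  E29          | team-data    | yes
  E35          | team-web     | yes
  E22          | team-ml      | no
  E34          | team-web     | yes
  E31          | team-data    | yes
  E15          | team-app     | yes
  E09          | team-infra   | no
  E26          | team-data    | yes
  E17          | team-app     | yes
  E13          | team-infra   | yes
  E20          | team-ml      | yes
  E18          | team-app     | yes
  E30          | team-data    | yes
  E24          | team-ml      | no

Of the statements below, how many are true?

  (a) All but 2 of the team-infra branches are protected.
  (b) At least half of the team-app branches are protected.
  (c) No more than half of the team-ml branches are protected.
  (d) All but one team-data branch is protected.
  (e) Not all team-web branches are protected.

(a) team-infra: |A| = 6, |A ∩ B| = 4; needs |A ∖ B| = 2 — true.
(b) team-app: |A| = 5, |A ∩ B| = 3; needs |A ∩ B| ≥ |A ∖ B| — true.
(c) team-ml: |A| = 6, |A ∩ B| = 3; needs |A ∩ B| ≤ |A ∖ B| — true.
(d) team-data: |A| = 7, |A ∩ B| = 7; needs |A ∖ B| = 1 — false.
(e) team-web: |A| = 5, |A ∩ B| = 4; needs A ⊄ B (|A ∖ B| ≥ 1) — true.

4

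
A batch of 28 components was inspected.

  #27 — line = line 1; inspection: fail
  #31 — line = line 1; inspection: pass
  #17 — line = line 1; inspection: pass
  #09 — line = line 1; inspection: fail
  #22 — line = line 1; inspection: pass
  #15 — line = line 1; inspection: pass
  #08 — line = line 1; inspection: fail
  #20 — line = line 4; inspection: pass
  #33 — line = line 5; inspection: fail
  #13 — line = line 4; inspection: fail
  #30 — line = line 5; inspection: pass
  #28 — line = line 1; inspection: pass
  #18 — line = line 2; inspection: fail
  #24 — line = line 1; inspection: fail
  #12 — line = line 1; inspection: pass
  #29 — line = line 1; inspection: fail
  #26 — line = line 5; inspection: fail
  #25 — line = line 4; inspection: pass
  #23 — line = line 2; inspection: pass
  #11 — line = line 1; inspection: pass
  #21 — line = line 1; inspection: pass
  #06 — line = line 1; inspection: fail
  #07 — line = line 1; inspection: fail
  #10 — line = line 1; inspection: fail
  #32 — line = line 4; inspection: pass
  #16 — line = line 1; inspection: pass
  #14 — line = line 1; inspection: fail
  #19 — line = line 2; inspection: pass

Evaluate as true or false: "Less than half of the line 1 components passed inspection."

Truth condition: |A ∩ B| < |A ∖ B|.
|A| = 18, |A ∩ B| = 9, |A ∖ B| = 9.
9 = 9, so the statement is false.

False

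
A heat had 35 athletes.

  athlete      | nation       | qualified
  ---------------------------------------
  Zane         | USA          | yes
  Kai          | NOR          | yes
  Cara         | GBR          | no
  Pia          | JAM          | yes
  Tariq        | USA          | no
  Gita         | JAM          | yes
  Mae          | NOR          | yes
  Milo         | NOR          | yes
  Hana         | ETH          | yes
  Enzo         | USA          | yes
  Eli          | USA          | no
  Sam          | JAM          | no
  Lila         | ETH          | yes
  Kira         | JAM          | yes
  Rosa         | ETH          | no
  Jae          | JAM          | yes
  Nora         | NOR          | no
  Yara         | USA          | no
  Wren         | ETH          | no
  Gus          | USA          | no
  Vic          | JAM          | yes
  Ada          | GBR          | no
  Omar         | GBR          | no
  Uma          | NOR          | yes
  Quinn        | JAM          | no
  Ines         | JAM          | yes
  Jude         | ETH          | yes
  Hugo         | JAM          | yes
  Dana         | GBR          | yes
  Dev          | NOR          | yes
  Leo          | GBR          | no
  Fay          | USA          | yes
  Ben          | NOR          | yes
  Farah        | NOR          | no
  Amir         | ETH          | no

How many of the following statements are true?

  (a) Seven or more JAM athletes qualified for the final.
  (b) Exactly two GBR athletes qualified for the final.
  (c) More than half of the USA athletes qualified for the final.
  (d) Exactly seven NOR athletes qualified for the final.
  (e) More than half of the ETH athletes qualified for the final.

(a) JAM: |A| = 9, |A ∩ B| = 7; needs |A ∩ B| ≥ 7 — true.
(b) GBR: |A| = 5, |A ∩ B| = 1; needs |A ∩ B| = 2 — false.
(c) USA: |A| = 7, |A ∩ B| = 3; needs |A ∩ B| > |A ∖ B| — false.
(d) NOR: |A| = 8, |A ∩ B| = 6; needs |A ∩ B| = 7 — false.
(e) ETH: |A| = 6, |A ∩ B| = 3; needs |A ∩ B| > |A ∖ B| — false.

1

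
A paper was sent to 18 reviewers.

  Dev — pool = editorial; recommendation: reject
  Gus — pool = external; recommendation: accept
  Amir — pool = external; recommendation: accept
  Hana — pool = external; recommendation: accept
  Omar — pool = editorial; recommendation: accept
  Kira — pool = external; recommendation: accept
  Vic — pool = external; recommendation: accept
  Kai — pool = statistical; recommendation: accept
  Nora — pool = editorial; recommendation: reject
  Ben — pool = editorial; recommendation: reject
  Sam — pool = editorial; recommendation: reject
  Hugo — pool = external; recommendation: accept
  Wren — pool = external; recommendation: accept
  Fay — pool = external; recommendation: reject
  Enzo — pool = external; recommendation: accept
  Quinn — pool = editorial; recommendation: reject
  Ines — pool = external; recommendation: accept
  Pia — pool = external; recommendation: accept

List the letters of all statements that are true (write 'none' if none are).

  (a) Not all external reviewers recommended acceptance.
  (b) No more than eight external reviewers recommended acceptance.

(a)

|A| = 11, |A ∩ B| = 10, |A ∖ B| = 1.
(a) A ⊄ B (|A ∖ B| ≥ 1): holds.
(b) |A ∩ B| ≤ 8: fails.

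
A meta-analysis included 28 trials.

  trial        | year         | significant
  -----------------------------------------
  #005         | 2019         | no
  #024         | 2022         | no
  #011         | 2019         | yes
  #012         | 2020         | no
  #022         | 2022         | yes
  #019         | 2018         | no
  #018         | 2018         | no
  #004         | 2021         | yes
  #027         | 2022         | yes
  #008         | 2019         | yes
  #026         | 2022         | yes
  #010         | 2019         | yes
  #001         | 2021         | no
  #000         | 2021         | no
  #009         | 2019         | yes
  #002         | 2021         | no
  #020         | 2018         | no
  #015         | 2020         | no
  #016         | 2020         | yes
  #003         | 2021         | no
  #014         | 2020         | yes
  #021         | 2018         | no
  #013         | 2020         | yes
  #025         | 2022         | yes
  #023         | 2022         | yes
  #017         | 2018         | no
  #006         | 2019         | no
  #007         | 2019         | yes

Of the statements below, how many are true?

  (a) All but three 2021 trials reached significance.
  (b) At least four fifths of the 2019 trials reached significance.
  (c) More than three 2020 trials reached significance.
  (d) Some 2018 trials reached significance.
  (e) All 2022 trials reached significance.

(a) 2021: |A| = 5, |A ∩ B| = 1; needs |A ∖ B| = 3 — false.
(b) 2019: |A| = 7, |A ∩ B| = 5; needs |A ∩ B| / |A| ≥ 4/5 — false.
(c) 2020: |A| = 5, |A ∩ B| = 3; needs |A ∩ B| > 3 — false.
(d) 2018: |A| = 5, |A ∩ B| = 0; needs A ∩ B ≠ ∅ (|A ∩ B| ≥ 1) — false.
(e) 2022: |A| = 6, |A ∩ B| = 5; needs A ⊆ B, i.e. every element of A is in B (|A ∖ B| = 0) — false.

0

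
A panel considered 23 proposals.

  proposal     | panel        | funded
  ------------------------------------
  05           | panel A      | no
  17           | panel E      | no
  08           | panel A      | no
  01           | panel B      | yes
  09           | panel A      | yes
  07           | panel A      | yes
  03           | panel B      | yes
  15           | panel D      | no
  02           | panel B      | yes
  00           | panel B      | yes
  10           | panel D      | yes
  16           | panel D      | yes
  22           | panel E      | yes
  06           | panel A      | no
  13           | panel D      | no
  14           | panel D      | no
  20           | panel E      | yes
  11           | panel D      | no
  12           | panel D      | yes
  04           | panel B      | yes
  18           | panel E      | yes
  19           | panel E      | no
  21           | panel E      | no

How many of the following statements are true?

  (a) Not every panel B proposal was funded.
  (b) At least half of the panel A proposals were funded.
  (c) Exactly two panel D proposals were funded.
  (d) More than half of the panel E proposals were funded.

(a) panel B: |A| = 5, |A ∩ B| = 5; needs A ⊄ B (|A ∖ B| ≥ 1) — false.
(b) panel A: |A| = 5, |A ∩ B| = 2; needs |A ∩ B| ≥ |A ∖ B| — false.
(c) panel D: |A| = 7, |A ∩ B| = 3; needs |A ∩ B| = 2 — false.
(d) panel E: |A| = 6, |A ∩ B| = 3; needs |A ∩ B| > |A ∖ B| — false.

0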